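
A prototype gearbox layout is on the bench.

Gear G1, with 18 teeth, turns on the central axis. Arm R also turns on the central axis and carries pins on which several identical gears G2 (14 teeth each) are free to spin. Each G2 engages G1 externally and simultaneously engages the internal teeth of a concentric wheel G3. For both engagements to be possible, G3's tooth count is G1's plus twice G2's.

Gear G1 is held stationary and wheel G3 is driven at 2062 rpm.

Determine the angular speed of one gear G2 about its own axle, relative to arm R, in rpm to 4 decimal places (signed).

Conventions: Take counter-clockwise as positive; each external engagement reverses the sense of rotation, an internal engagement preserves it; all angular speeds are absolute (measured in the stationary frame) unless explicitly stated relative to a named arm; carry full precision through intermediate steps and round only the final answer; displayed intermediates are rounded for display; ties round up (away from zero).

topology: planetary set — G1 18T / G2 14T / G3 46T, arm = carrier (Willis)
normalise by the input: solve with ω_ring = 1, then scale by 2062 rpm
ring teeth: 18 + 2·14 = 46
18(ω_sun−ω_arm) = −46(ω_ring−ω_arm),  ω_sun = 0, ω_ring = 1
18(0−ω_arm) = −46(1−ω_arm)  ⇒  64·ω_arm = 46  ⇒  ω_arm = 23/32
sun–planet mesh: 18·(0−23/32) = −14·(ω_p−ω_arm)  ⇒  ω_p−ω_arm = 207/224
scale: ω_p−ω_arm = 207/224 × 2062 rpm = +1905.5089 rpm

+1905.5089 rpm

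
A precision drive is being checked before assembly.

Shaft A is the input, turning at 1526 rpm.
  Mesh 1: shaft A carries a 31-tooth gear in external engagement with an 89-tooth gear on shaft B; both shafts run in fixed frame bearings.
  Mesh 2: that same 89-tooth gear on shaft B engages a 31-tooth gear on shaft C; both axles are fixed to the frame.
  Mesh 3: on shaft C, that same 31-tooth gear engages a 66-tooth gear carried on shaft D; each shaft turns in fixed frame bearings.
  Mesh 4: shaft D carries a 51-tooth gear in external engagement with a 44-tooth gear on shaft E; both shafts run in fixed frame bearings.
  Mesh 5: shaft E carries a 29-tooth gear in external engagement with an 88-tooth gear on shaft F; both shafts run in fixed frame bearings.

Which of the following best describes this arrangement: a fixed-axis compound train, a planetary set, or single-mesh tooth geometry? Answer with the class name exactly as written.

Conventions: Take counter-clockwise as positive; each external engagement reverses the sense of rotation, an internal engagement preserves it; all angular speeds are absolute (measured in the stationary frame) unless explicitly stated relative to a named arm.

5-mesh fixed-axis compound train (all bearings frame-fixed)
classification: fixed-axis compound train

fixed-axis compound train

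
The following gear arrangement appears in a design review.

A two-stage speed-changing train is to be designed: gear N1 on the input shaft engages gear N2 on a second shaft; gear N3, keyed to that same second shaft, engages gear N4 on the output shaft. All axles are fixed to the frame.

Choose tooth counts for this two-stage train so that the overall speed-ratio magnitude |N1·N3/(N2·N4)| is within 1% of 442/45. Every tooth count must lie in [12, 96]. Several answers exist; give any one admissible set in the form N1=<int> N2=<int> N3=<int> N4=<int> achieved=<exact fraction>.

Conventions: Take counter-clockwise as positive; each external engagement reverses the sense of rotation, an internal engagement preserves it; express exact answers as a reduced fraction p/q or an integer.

N1=26 N2=12 N3=68 N4=15 achieved=442/45

2-stage fixed-axis compound train for ratio 442/45
target = 442/45 in lowest terms: an exact hit needs N1·N3 = k·442 and N2·N4 = k·45 for one integer k, every count in [12, 96]; additionally prefer no 1:1 stage (N1 ≠ N2, N3 ≠ N4)
k = 1…3: no 1:1-free in-range split of k·442 and k·45 into factor pairs; take k = 4
k = 4: N1·N3 = 1768 = 26·68, N2·N4 = 180 = 12·15
achieved = 26·68/(12·15) = 442/45; |achieved − target| = 0 ≤ 221/2250 ✓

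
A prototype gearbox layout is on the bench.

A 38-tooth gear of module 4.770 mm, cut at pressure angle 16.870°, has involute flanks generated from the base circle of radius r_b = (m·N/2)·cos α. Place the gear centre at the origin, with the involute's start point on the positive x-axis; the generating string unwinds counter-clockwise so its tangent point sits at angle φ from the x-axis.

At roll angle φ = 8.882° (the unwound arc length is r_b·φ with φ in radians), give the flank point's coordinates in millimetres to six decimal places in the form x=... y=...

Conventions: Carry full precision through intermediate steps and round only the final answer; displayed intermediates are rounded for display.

class = single-mesh tooth geometry [base-circle involute, m = 4.770, 38T]
pitch radius r_p = m·N/2 = 4.770·38/2 = 90.630000
base radius r_b = r_p·cos α = 90.630000·cos 16.870° = 86.729798
roll angle φ = 8.882° = 0.15502014 rad
x = r_b·(cos φ + φ·sin φ) = 87.765658
y = r_b·(sin φ − φ·cos φ) = 0.107440

x=87.765658 y=0.107440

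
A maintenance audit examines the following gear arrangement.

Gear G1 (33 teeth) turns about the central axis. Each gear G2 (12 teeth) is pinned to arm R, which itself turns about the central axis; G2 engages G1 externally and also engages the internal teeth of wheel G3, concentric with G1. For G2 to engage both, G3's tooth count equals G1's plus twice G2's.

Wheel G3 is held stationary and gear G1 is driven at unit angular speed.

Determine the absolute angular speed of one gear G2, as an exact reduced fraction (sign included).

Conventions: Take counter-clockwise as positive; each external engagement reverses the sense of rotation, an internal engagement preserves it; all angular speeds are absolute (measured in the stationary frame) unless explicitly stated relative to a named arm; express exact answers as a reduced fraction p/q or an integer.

-11/8

recognized (axles ride arm R): planetary set, 33/12/57 teeth
ring teeth: 33 + 2·12 = 57
33(ω_sun−ω_arm) = −57(ω_ring−ω_arm),  ω_ring = 0, ω_sun = 1
33(1−ω_arm) = −57(0−ω_arm)  ⇒  90·ω_arm = 33  ⇒  ω_arm = 11/30
sun–planet mesh: 33·(1−11/30) = −12·(ω_p−ω_arm)  ⇒  ω_p−ω_arm = -209/120
ω_p = 11/30 − 209/120 = -11/8
exact speed ratio = -11/8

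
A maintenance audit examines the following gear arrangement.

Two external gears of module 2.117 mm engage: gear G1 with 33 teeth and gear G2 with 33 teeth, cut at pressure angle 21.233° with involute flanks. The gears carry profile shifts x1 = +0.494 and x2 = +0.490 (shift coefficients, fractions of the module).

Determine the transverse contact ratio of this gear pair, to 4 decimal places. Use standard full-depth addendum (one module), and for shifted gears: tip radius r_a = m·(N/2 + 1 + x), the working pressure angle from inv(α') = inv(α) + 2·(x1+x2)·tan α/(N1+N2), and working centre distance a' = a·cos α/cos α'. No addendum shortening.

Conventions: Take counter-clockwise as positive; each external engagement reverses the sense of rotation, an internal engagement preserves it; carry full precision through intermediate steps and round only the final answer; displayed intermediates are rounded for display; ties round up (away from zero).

1.5044

recognized (one external pair, fixed centres): single-mesh tooth geometry, m = 2.117, N1 = 33, N2 = 33
base radii: r_b1 = 32.559256, r_b2 = 32.559256
tip radii: r_a1 = 38.093298, r_a2 = 38.084830
inv(α') = inv(21.233°) + 2·(+0.494+0.490)·tan α/(33+33) = 0.02953691  ⇒  α' = 24.88386°
a' = a·cos α / cos α' = 69.8610·cos 21.233°/cos 24.88386° = 71.782625
action lengths: √(r_a1²−r_b1²) = 19.773574, √(r_a2²−r_b2²) = 19.757255
base pitch p_b = π·m·cos α = 6.199268
CR = (19.773574 + 19.757255 − 71.782625·sin 24.88386°)/6.199268 = 1.504390
contact ratio ≈ 1.5044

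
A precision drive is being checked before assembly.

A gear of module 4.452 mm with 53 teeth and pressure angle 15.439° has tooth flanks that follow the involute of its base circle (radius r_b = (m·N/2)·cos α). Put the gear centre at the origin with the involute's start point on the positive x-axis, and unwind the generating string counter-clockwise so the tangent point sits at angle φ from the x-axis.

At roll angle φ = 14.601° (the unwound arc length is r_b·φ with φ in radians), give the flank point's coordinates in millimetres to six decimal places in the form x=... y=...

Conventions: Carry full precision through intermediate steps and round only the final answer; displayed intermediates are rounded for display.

recognized (one wheel, involute flank): single-mesh tooth geometry, m = 4.452, N = 53
pitch radius r_p = m·N/2 = 4.452·53/2 = 117.978000
base radius r_b = r_p·cos α = 117.978000·cos 15.439° = 113.720696
roll angle φ = 14.601° = 0.25483552 rad
x = r_b·(cos φ + φ·sin φ) = 117.353538
y = r_b·(sin φ − φ·cos φ) = 0.623269

x=117.353538 y=0.623269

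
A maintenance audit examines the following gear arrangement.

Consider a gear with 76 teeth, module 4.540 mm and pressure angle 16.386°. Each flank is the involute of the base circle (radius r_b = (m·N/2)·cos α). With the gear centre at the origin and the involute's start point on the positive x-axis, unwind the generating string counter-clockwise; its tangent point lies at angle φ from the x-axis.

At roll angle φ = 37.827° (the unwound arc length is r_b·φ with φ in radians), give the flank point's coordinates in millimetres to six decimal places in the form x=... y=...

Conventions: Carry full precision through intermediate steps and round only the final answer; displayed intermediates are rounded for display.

x=197.747445 y=15.194937

class = single-mesh tooth geometry [base-circle involute, m = 4.540, 76T]
pitch radius r_p = m·N/2 = 4.540·76/2 = 172.520000
base radius r_b = r_p·cos α = 172.520000·cos 16.386° = 165.512744
roll angle φ = 37.827° = 0.66020570 rad
x = r_b·(cos φ + φ·sin φ) = 197.747445
y = r_b·(sin φ − φ·cos φ) = 15.194937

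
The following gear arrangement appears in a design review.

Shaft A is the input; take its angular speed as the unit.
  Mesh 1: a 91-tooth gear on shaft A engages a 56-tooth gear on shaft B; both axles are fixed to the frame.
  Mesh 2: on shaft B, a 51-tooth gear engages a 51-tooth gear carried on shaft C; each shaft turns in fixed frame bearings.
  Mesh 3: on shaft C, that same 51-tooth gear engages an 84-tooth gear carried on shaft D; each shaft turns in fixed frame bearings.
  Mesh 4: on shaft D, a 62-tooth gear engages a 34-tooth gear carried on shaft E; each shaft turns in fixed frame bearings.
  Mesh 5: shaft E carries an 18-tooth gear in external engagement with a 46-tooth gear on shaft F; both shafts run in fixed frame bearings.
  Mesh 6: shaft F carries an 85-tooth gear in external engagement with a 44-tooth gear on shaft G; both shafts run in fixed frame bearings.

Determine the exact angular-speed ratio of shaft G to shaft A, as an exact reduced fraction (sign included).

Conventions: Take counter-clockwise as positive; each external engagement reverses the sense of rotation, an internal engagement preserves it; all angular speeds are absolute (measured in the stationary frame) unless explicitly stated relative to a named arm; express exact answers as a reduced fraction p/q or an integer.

class = fixed-axis compound train [6 meshes; 6 ratios multiply, 6 sense flips]
mesh 1 [91T→56T]: running ratio 13/8, sense −
mesh 2 [51T→51T]: running ratio 13/8, sense +
mesh 3 [51T→84T]: running ratio 221/224, sense −
mesh 4 [62T→34T]: running ratio 403/224, sense +
mesh 5 [18T→46T]: running ratio 3627/5152, sense −
mesh 6 [85T→44T]: running ratio 308295/226688, sense +
ω_out/ω_in = 308295/226688

308295/226688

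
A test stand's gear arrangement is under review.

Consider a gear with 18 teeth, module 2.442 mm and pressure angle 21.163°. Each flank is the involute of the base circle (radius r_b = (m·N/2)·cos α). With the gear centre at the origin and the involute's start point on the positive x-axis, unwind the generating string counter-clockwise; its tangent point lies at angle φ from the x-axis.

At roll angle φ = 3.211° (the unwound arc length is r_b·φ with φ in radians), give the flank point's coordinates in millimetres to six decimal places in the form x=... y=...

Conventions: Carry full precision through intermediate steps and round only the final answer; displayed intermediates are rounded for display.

class = single-mesh tooth geometry [base-circle involute, m = 2.442, 18T]
pitch radius r_p = m·N/2 = 2.442·18/2 = 21.978000
base radius r_b = r_p·cos α = 21.978000·cos 21.163° = 20.495741
roll angle φ = 3.211° = 0.05604252 rad
x = r_b·(cos φ + φ·sin φ) = 20.527902
y = r_b·(sin φ − φ·cos φ) = 0.001202

x=20.527902 y=0.001202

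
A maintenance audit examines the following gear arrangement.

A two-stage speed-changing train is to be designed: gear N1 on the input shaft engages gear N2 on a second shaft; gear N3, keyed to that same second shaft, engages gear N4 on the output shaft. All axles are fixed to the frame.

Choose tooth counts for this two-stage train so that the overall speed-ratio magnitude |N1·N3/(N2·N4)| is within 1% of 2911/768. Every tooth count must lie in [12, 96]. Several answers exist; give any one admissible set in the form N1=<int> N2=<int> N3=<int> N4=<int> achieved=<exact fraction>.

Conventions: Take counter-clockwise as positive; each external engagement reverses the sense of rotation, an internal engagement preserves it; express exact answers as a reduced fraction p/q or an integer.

N1=41 N2=12 N3=71 N4=64 achieved=2911/768

class = fixed-axis compound train [2-stage, 2911/768 wanted]
target = 2911/768 in lowest terms: an exact hit needs N1·N3 = k·2911 and N2·N4 = k·768 for one integer k, every count in [12, 96]; additionally prefer no 1:1 stage (N1 ≠ N2, N3 ≠ N4)
k = 1: N1·N3 = 2911 = 41·71, N2·N4 = 768 = 12·64
achieved = 41·71/(12·64) = 2911/768; |achieved − target| = 0 ≤ 2911/76800 ✓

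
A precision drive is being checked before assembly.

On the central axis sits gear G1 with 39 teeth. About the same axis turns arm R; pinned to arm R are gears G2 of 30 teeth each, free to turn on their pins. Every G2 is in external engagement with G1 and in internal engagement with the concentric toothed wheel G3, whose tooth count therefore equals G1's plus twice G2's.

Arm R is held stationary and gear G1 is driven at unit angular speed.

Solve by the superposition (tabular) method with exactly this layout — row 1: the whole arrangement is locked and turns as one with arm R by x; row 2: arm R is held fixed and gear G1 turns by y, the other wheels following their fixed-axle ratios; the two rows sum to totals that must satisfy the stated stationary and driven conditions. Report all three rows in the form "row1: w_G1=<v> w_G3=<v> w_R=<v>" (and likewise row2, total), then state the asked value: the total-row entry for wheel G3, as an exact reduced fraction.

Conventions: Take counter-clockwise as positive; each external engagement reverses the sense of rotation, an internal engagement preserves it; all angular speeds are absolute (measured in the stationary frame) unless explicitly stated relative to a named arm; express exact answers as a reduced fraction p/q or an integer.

topology: planetary set — G1 39T / G2 30T / G3 99T, arm = carrier (Willis)
row 1: whole set turns with the arm by x
row 2 — arm fixed, fixed-axis ratios: sun y, ring −(39/99)·y, arm 0
boundary: total ω_arm = x = 0 and total ω_sun = x + y = 1  ⇒  y = 1, x = 0
row 2 ring = −(39/99)·1 = -13/33
totals (row 1 + row 2): sun 0 + 1 = 1, ring 0 + (-13/33) = -13/33, arm 0 + 0 = 0
asked cell (total, ring) = -13/33

row1: w_G1=0 w_G3=0 w_R=0
row2: w_G1=1 w_G3=-13/33 w_R=0
total: w_G1=1 w_G3=-13/33 w_R=0
asked value: -13/33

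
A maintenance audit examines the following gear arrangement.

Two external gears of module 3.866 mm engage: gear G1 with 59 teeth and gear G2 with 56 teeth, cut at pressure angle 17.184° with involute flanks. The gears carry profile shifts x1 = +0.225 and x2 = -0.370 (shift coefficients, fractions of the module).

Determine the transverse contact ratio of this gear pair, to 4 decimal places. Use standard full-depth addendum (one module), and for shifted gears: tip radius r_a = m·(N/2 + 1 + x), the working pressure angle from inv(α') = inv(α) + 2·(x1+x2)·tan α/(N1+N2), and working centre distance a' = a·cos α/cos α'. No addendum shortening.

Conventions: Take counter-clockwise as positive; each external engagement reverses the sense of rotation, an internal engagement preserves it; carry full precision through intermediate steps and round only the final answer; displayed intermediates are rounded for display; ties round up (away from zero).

1.9846

class = single-mesh tooth geometry [involute pair 59T × 56T, m = 3.866]
base radii: r_b1 = 108.956045, r_b2 = 103.415907
tip radii: r_a1 = 118.782850, r_a2 = 110.683580
inv(α') = inv(17.184°) + 2·(+0.225-0.370)·tan α/(59+56) = 0.00854851  ⇒  α' = 16.70262°
a' = a·cos α / cos α' = 222.2950·cos 17.184°/cos 16.70262° = 221.726746
action lengths: √(r_a1²−r_b1²) = 47.306931, √(r_a2²−r_b2²) = 39.446230
base pitch p_b = π·m·cos α = 11.603238
CR = (47.306931 + 39.446230 − 221.726746·sin 16.70262°)/11.603238 = 1.984613
contact ratio ≈ 1.9846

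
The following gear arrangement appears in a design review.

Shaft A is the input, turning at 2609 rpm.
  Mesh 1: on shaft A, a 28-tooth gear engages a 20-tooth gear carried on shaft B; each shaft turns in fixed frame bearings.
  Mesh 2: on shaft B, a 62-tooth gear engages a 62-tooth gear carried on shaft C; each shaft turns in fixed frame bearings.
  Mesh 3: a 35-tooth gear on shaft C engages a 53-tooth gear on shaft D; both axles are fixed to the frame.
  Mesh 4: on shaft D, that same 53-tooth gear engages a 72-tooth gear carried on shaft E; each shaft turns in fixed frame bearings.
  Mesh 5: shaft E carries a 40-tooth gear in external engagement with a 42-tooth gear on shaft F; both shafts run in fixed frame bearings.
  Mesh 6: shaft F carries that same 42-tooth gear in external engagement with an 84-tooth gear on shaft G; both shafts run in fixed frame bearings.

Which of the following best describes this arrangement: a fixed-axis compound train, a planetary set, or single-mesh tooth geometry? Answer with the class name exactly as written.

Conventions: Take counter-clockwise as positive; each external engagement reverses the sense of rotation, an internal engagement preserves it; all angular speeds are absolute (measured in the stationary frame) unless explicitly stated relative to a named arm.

fixed-axis compound train

topology: fixed-axis compound train — 6 meshes, A→G
classification: fixed-axis compound train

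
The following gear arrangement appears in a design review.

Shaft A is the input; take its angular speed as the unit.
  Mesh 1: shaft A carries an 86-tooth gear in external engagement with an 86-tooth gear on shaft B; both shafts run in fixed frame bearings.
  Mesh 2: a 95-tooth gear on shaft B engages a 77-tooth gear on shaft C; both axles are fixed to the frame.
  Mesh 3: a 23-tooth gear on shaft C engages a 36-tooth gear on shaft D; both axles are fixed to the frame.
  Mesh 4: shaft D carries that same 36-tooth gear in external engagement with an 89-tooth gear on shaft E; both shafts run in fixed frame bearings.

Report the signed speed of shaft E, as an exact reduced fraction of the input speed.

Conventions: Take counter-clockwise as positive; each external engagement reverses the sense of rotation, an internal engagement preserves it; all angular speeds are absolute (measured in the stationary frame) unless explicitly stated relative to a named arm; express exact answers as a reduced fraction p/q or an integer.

2185/6853

4-mesh fixed-axis compound train (all bearings frame-fixed)
mesh 1 [86T→86T]: |ω|/ω_in = 1×86/86 = 1, sense flips to −
mesh 2 [95T→77T]: |ω|/ω_in = 1×95/77 = 95/77, sense flips to +
mesh 3 [23T→36T]: |ω|/ω_in = (95/77)×23/36 = 2185/2772, sense flips to −
mesh 4 [36T→89T]: |ω|/ω_in = (2185/2772)×36/89 = 2185/6853, sense flips to +
signed output speed (× input speed) = 2185/6853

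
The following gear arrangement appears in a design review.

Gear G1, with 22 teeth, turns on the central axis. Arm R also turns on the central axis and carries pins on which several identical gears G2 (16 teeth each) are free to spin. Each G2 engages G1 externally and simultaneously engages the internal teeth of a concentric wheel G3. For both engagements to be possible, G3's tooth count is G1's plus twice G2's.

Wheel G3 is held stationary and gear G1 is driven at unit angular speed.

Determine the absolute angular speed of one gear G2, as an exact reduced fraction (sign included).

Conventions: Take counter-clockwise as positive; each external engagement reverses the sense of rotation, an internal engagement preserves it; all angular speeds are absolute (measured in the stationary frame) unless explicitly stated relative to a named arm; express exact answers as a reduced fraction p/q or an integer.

recognized (axles ride arm R): planetary set, 22/16/54 teeth
ring teeth: 22 + 2·16 = 54
22(ω_sun−ω_arm) = −54(ω_ring−ω_arm),  ω_ring = 0, ω_sun = 1
22(1−ω_arm) = −54(0−ω_arm)  ⇒  76·ω_arm = 22  ⇒  ω_arm = 11/38
sun–planet mesh: 22·(1−11/38) = −16·(ω_p−ω_arm)  ⇒  ω_p−ω_arm = -297/304
ω_p = 11/38 − 297/304 = -11/16
exact speed ratio = -11/16

-11/16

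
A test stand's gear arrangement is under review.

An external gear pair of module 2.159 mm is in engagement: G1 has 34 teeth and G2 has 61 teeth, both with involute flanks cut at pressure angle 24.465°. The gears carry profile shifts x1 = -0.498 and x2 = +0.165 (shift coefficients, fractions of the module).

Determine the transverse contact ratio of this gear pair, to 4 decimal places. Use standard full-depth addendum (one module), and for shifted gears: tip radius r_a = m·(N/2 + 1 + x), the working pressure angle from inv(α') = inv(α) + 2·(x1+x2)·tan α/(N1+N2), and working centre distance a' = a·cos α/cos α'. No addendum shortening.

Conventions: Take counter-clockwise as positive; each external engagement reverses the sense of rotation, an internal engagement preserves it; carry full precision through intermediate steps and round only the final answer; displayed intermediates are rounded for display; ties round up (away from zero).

1.5984

topology: single-mesh involute geometry — m = 2.159, 34T/61T pair
base radii: r_b1 = 33.407600, r_b2 = 59.937165
tip radii: r_a1 = 37.786818, r_a2 = 68.364735
inv(α') = inv(24.465°) + 2·(-0.498+0.165)·tan α/(34+61) = 0.02480422  ⇒  α' = 23.54361°
a' = a·cos α / cos α' = 102.5525·cos 24.465°/cos 23.54361° = 101.820698
action lengths: √(r_a1²−r_b1²) = 17.657176, √(r_a2²−r_b2²) = 32.882720
base pitch p_b = π·m·cos α = 6.173710
CR = (17.657176 + 32.882720 − 101.820698·sin 23.54361°)/6.173710 = 1.598378
contact ratio ≈ 1.5984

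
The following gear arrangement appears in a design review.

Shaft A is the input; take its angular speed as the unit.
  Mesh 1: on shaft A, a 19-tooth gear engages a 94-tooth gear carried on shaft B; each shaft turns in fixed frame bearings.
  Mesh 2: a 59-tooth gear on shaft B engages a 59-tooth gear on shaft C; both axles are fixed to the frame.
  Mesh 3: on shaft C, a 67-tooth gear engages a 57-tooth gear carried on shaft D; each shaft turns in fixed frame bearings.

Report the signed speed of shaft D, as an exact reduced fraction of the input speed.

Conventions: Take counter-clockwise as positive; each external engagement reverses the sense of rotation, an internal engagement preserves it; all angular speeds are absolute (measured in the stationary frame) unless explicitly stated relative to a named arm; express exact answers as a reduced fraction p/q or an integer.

-67/282

3-mesh fixed-axis compound train (all bearings frame-fixed)
mesh 1 [19T→94T]: |ω|/ω_in = 1×19/94 = 19/94, sense flips to −
mesh 2 [59T→59T]: |ω|/ω_in = (19/94)×59/59 = 19/94, sense flips to +
mesh 3 [67T→57T]: |ω|/ω_in = (19/94)×67/57 = 67/282, sense flips to −
signed output speed (× input speed) = -67/282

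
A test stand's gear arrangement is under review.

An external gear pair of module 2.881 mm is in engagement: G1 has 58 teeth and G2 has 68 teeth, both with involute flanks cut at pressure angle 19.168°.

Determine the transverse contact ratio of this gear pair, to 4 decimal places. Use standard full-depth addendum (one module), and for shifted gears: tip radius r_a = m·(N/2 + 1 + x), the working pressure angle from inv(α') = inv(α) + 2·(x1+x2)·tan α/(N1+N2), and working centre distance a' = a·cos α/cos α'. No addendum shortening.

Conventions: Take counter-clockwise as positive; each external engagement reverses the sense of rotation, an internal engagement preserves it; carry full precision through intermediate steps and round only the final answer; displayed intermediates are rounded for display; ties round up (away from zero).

1.8411

recognized (one external pair, fixed centres): single-mesh tooth geometry, m = 2.881, N1 = 58, N2 = 68
base radii: r_b1 = 78.917035, r_b2 = 92.523420
tip radii: r_a1 = 86.430000, r_a2 = 100.835000
no profile shift: α' = α, a' = a
action lengths: √(r_a1²−r_b1²) = 35.245518, √(r_a2²−r_b2²) = 40.088826
base pitch p_b = π·m·cos α = 8.549144
CR = (35.245518 + 40.088826 − 181.503000·sin 19.16800°)/8.549144 = 1.841097
contact ratio ≈ 1.8411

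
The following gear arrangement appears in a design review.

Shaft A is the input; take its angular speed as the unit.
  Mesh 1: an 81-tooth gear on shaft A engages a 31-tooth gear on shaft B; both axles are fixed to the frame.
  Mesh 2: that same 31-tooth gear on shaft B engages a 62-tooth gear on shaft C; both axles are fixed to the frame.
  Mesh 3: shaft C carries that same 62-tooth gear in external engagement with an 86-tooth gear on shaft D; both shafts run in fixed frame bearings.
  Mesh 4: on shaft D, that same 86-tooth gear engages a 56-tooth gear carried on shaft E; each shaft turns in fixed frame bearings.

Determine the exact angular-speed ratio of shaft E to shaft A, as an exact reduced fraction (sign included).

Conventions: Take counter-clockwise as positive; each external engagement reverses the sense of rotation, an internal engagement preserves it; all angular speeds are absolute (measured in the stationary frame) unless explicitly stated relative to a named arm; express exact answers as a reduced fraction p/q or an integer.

class = fixed-axis compound train [4 meshes; 4 ratios multiply, 4 sense flips]
mesh 1 [81T→31T]: running ratio 81/31, sense −
mesh 2 [31T→62T]: running ratio 81/62, sense +
mesh 3 [62T→86T]: running ratio 81/86, sense −
mesh 4 [86T→56T]: running ratio 81/56, sense +
ω_out/ω_in = 81/56

81/56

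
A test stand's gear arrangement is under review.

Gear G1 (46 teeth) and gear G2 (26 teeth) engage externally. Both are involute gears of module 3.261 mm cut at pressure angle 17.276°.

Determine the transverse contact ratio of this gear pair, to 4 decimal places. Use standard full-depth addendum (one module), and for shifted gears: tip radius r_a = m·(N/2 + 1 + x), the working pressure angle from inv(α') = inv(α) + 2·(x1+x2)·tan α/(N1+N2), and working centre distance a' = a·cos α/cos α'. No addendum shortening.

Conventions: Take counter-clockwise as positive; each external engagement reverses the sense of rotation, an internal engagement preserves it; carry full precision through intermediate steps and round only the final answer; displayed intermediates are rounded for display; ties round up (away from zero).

1.8200

single-mesh involute tooth geometry (46T engaging 26T at module 3.261)
base radii: r_b1 = 71.619261, r_b2 = 40.480452
tip radii: r_a1 = 78.264000, r_a2 = 45.654000
no profile shift: α' = α, a' = a
action lengths: √(r_a1²−r_b1²) = 31.558441, √(r_a2²−r_b2²) = 21.109731
base pitch p_b = π·m·cos α = 9.782545
CR = (31.558441 + 21.109731 − 117.396000·sin 17.27600°)/9.782545 = 1.820028
contact ratio ≈ 1.8200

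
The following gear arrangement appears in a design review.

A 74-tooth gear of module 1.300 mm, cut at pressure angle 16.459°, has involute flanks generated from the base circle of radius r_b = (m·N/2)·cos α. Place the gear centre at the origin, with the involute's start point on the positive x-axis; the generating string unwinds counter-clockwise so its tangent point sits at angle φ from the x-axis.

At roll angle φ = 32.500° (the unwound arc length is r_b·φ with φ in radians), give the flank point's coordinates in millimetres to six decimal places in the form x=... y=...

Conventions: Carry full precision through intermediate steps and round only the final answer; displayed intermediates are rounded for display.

recognized (one wheel, involute flank): single-mesh tooth geometry, m = 1.300, N = 74
pitch radius r_p = m·N/2 = 1.300·74/2 = 48.100000
base radius r_b = r_p·cos α = 48.100000·cos 16.459° = 46.128993
roll angle φ = 32.500° = 0.56723201 rad
x = r_b·(cos φ + φ·sin φ) = 52.963695
y = r_b·(sin φ − φ·cos φ) = 2.717043

x=52.963695 y=2.717043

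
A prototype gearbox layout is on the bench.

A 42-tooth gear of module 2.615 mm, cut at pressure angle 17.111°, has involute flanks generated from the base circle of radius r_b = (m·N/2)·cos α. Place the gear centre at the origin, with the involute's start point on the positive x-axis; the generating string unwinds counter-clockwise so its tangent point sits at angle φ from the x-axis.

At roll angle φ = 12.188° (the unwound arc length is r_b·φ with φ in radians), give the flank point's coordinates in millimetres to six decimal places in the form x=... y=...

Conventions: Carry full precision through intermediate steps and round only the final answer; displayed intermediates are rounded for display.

single-mesh involute tooth geometry (42T wheel at module 2.615)
pitch radius r_p = m·N/2 = 2.615·42/2 = 54.915000
base radius r_b = r_p·cos α = 54.915000·cos 17.111° = 52.484272
roll angle φ = 12.188° = 0.21272073 rad
x = r_b·(cos φ + φ·sin φ) = 53.658332
y = r_b·(sin φ − φ·cos φ) = 0.167637

x=53.658332 y=0.167637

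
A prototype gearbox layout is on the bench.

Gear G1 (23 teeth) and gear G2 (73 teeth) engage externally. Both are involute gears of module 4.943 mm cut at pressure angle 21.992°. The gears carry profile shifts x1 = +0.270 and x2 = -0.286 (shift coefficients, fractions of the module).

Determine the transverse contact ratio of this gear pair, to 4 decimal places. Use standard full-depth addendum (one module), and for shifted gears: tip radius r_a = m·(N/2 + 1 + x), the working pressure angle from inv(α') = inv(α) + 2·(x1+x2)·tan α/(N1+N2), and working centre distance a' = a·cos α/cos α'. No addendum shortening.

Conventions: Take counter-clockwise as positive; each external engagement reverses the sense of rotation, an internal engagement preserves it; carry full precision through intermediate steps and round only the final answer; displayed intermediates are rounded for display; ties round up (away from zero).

topology: single-mesh involute geometry — m = 4.943, 23T/73T pair
base radii: r_b1 = 52.708275, r_b2 = 167.291483
tip radii: r_a1 = 63.122110, r_a2 = 183.948802
inv(α') = inv(21.992°) + 2·(+0.270-0.286)·tan α/(23+73) = 0.01989639  ⇒  α' = 21.94460°
a' = a·cos α / cos α' = 237.2640·cos 21.992°/cos 21.94460° = 237.184831
action lengths: √(r_a1²−r_b1²) = 34.730944, √(r_a2²−r_b2²) = 76.490010
base pitch p_b = π·m·cos α = 14.398950
CR = (34.730944 + 76.490010 − 237.184831·sin 21.94460°)/14.398950 = 1.568353
contact ratio ≈ 1.5684

1.5684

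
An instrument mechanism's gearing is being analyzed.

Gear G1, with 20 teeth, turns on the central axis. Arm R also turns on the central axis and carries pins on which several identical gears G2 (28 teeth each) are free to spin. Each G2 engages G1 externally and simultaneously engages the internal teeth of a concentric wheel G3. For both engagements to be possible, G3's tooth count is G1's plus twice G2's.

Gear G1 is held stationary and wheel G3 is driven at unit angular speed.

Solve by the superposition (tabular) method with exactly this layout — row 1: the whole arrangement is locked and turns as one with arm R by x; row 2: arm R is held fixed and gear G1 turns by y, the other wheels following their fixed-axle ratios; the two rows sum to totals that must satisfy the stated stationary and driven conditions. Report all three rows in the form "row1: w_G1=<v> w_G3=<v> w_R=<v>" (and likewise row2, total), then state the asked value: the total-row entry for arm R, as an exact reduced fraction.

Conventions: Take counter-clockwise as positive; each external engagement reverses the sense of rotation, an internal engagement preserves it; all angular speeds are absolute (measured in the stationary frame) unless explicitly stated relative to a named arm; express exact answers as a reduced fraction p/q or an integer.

row1: w_G1=19/24 w_G3=19/24 w_R=19/24
row2: w_G1=-19/24 w_G3=5/24 w_R=0
total: w_G1=0 w_G3=1 w_R=19/24
asked value: 19/24

topology: planetary set — G1 20T / G2 28T / G3 76T, arm = carrier (Willis)
row 1: whole set turns with the arm by x
row 2 — arm fixed, fixed-axis ratios: sun y, ring −(20/76)·y, arm 0
boundary: total ω_sun = x + y = 0 and total ω_ring = x − (20/76)·y = 1  ⇒  y = -19/24, x = 19/24
row 2 ring = −(20/76)·(-19/24) = 5/24
totals (row 1 + row 2): sun 19/24 + (-19/24) = 0, ring 19/24 + 5/24 = 1, arm 19/24 + 0 = 19/24
asked cell (total, arm) = 19/24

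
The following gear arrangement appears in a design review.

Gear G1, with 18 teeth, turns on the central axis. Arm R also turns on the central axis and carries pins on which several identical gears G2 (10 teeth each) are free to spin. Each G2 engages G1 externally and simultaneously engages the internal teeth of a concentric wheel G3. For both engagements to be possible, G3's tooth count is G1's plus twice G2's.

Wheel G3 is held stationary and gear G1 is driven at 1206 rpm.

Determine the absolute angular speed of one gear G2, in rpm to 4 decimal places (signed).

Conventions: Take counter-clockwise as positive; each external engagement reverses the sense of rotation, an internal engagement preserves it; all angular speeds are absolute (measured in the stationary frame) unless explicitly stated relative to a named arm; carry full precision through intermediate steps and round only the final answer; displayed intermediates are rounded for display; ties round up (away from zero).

recognized (axles ride arm R): planetary set, 18/10/38 teeth
normalise by the input: solve with ω_sun = 1, then scale by 1206 rpm
ring teeth: 18 + 2·10 = 38
18(ω_sun−ω_arm) = −38(ω_ring−ω_arm),  ω_ring = 0, ω_sun = 1
18(1−ω_arm) = −38(0−ω_arm)  ⇒  56·ω_arm = 18  ⇒  ω_arm = 9/28
sun–planet mesh: 18·(1−9/28) = −10·(ω_p−ω_arm)  ⇒  ω_p−ω_arm = -171/140
ω_p = 9/28 − 171/140 = -9/10
scale: ω_p = -9/10 × 1206 rpm = -1085.4000 rpm

-1085.4000 rpm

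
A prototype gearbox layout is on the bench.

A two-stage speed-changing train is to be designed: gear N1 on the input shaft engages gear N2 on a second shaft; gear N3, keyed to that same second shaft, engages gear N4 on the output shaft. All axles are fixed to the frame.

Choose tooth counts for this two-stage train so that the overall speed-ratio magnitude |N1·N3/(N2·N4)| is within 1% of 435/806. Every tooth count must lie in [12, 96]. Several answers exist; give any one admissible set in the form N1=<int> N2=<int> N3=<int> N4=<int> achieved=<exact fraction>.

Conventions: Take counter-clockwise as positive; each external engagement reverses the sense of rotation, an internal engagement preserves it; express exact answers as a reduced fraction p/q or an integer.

N1=15 N2=13 N3=29 N4=62 achieved=435/806

topology: fixed-axis compound train — 2 stages, target 435/806
target = 435/806 in lowest terms: an exact hit needs N1·N3 = k·435 and N2·N4 = k·806 for one integer k, every count in [12, 96]; additionally prefer no 1:1 stage (N1 ≠ N2, N3 ≠ N4)
k = 1: N1·N3 = 435 = 15·29, N2·N4 = 806 = 13·62
achieved = 15·29/(13·62) = 435/806; |achieved − target| = 0 ≤ 87/16120 ✓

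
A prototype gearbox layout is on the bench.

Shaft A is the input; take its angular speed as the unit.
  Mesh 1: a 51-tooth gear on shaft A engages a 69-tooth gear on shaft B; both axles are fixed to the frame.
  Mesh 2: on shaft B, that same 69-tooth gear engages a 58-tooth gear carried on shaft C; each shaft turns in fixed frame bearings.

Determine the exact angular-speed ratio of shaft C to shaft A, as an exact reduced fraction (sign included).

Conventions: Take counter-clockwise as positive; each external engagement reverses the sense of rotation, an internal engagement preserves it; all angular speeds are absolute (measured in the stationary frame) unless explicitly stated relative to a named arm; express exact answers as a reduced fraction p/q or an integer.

51/58

class = fixed-axis compound train [2 meshes; 2 ratios multiply, 2 sense flips]
mesh 1 [51T→69T]: running ratio 17/23, sense −
mesh 2 [69T→58T]: running ratio 51/58, sense +
ω_out/ω_in = 51/58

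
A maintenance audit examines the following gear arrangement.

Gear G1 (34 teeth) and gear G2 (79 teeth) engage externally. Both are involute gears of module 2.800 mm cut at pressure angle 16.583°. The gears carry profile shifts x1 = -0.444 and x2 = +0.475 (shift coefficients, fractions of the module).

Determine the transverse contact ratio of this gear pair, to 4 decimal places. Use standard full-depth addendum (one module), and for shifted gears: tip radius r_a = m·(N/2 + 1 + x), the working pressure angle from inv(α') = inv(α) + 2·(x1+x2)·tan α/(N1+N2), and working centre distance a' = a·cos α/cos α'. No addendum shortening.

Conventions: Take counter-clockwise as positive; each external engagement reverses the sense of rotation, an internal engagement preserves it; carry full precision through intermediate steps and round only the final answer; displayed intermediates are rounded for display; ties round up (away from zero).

1.9871

topology: single-mesh involute geometry — m = 2.800, 34T/79T pair
base radii: r_b1 = 45.620187, r_b2 = 105.999847
tip radii: r_a1 = 49.156800, r_a2 = 114.730000
inv(α') = inv(16.583°) + 2·(-0.444+0.475)·tan α/(34+79) = 0.00852534  ⇒  α' = 16.68786°
a' = a·cos α / cos α' = 158.2000·cos 16.583°/cos 16.68786° = 158.286534
action lengths: √(r_a1²−r_b1²) = 18.308181, √(r_a2²−r_b2²) = 43.897669
base pitch p_b = π·m·cos α = 8.430591
CR = (18.308181 + 43.897669 − 158.286534·sin 16.68786°)/8.430591 = 1.987128
contact ratio ≈ 1.9871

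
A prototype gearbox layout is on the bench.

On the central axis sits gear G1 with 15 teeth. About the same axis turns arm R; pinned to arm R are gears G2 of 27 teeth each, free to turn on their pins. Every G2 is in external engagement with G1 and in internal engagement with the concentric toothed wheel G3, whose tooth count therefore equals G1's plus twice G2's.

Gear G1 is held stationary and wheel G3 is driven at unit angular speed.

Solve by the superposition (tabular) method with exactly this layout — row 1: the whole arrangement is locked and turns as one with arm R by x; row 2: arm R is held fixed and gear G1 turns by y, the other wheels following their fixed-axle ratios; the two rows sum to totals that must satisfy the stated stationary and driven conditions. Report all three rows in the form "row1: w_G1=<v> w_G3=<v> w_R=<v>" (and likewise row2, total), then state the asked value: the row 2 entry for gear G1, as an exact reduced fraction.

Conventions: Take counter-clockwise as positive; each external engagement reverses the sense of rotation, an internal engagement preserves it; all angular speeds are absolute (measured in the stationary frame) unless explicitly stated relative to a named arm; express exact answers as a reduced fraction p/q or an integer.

planetary set (15T centre, 27T on arm, 69T internal) — Willis relation
superposition row 1 [locked train]: every member turns x
row 2: sun turns y, ring = −(15/69)·y, arm 0
boundary: total ω_sun = x + y = 0 and total ω_ring = x − (15/69)·y = 1  ⇒  y = -23/28, x = 23/28
row 2 ring = −(15/69)·(-23/28) = 5/28
totals (row 1 + row 2): sun 23/28 + (-23/28) = 0, ring 23/28 + 5/28 = 1, arm 23/28 + 0 = 23/28
asked cell (row2, sun) = -23/28

row1: w_G1=23/28 w_G3=23/28 w_R=23/28
row2: w_G1=-23/28 w_G3=5/28 w_R=0
total: w_G1=0 w_G3=1 w_R=23/28
asked value: -23/28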